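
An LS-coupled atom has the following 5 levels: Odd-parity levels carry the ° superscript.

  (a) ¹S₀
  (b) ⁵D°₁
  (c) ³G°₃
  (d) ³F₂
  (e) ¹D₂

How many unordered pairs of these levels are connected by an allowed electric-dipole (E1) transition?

(a)–(b): forbidden (ΔS, ΔL).
(a)–(c): forbidden (ΔS, ΔL, ΔJ).
(a)–(d): forbidden (parity, ΔS, ΔL, ΔJ).
(a)–(e): forbidden (parity, ΔL, ΔJ).
(b)–(c): forbidden (parity, ΔS, ΔL, ΔJ).
(b)–(d): forbidden (ΔS).
(b)–(e): forbidden (ΔS).
(c)–(d): allowed.
(c)–(e): forbidden (ΔS, ΔL).
(d)–(e): forbidden (parity, ΔS).
Allowed pairs: 1 of 10.

1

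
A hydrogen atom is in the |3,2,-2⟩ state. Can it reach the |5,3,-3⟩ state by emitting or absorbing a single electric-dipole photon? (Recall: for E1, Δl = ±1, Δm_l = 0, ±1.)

Δl = 3 − 2 = +1; the E1 rule Δl = ±1 is satisfied.
Δm_l = -3 − (-2) = -1. E1 requires Δm_l = 0, ±1: satisfied.
All E1 selection rules are satisfied.

allowed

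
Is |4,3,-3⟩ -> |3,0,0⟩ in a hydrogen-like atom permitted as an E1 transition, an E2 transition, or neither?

neither

Δl = 0 − 3 = -3; l_i + l_f = 3.
Δm_l = +3.
E1 (Δl = ±1, |Δm_l| ≤ 1): not satisfied.
E2 (Δl = 0,±2, l_i+l_f ≥ 2, |Δm_l| ≤ 2): not satisfied.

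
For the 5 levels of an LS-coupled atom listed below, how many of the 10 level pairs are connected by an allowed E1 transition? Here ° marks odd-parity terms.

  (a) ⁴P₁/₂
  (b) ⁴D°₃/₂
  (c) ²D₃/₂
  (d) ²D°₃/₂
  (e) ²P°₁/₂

(a)–(b): allowed.
(a)–(c): forbidden (parity, ΔS).
(a)–(d): forbidden (ΔS).
(a)–(e): forbidden (ΔS).
(b)–(c): forbidden (ΔS).
(b)–(d): forbidden (parity, ΔS).
(b)–(e): forbidden (parity, ΔS).
(c)–(d): allowed.
(c)–(e): allowed.
(d)–(e): forbidden (parity).
Allowed pairs: 3 of 10.

3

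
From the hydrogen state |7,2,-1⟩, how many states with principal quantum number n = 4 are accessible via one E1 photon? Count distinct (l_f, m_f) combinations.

E1 requires Δl = ±1, so l_f ∈ {1, 3}; with 0 ≤ l_f ≤ n_f−1 = 3, the allowed l_f values are {1, 3}.
For l_f = 1: m_f ∈ {m_i−1, m_i, m_i+1} ∩ [−1, 1] = {-1, 0} → 2 states.
For l_f = 3: m_f ∈ {m_i−1, m_i, m_i+1} ∩ [−3, 3] = {-2, -1, 0} → 3 states.
Total: 5.

5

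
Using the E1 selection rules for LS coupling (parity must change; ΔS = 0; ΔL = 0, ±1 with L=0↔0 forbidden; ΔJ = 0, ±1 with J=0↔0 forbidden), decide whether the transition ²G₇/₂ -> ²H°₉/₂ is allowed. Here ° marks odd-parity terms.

allowed

Parity must change: even → odd — ✓.
ΔJ = 0, ±1 (not J=0↔0): J: 7/2 → 9/2, ΔJ = +1 — ✓.
ΔL = 0, ±1 (not L=0↔0): L: 4 → 5, ΔL = +1 — ✓.
ΔS = 0: S: 1/2 → 1/2 — ✓.
All four E1 rules are satisfied.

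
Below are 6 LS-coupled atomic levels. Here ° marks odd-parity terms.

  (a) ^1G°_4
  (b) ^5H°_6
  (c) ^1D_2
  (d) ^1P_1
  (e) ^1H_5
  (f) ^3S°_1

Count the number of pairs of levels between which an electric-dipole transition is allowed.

1

(a)–(b): forbidden (parity, ΔS, ΔJ).
(a)–(c): forbidden (ΔL, ΔJ).
(a)–(d): forbidden (ΔL, ΔJ).
(a)–(e): allowed.
(a)–(f): forbidden (parity, ΔS, ΔL, ΔJ).
(b)–(c): forbidden (ΔS, ΔL, ΔJ).
(b)–(d): forbidden (ΔS, ΔL, ΔJ).
(b)–(e): forbidden (ΔS).
(b)–(f): forbidden (parity, ΔS, ΔL, ΔJ).
(c)–(d): forbidden (parity).
(c)–(e): forbidden (parity, ΔL, ΔJ).
(c)–(f): forbidden (ΔS, ΔL).
(d)–(e): forbidden (parity, ΔL, ΔJ).
(d)–(f): forbidden (ΔS).
(e)–(f): forbidden (ΔS, ΔL, ΔJ).
Allowed pairs: 1 of 15.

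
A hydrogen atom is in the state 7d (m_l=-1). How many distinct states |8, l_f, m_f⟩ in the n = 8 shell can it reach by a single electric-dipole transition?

E1 requires Δl = ±1, so l_f ∈ {1, 3}; with 0 ≤ l_f ≤ n_f−1 = 7, the allowed l_f values are {1, 3}.
For l_f = 1: m_f ∈ {m_i−1, m_i, m_i+1} ∩ [−1, 1] = {-1, 0} → 2 states.
For l_f = 3: m_f ∈ {m_i−1, m_i, m_i+1} ∩ [−3, 3] = {-2, -1, 0} → 3 states.
Total: 5.

5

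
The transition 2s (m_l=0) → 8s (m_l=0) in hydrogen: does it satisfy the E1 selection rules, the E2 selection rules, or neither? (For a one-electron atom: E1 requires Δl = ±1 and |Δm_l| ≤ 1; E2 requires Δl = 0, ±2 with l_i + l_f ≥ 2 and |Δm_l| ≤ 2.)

neither

Δl = 0 − 0 = +0; l_i + l_f = 0.
Δm_l = +0.
E1 (Δl = ±1, |Δm_l| ≤ 1): not satisfied.
E2 (Δl = 0,±2, l_i+l_f ≥ 2, |Δm_l| ≤ 2): not satisfied.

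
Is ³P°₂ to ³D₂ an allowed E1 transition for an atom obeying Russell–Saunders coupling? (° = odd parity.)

Initial level: S=1, L=1, J=2, parity odd. Final level: S=1, L=2, J=2, parity even.
Parity must change: odd → even — ✓.
ΔS = 0: S: 1 → 1 — ✓.
ΔL = 0, ±1 (not L=0↔0): L: 1 → 2, ΔL = +1 — ✓.
ΔJ = 0, ±1 (not J=0↔0): J: 2 → 2, ΔJ = +0 — ✓.
All four E1 rules are satisfied.

allowed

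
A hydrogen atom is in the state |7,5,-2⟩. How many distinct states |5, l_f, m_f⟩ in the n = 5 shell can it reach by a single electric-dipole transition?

E1 requires Δl = ±1, so l_f ∈ {4, 6}; with 0 ≤ l_f ≤ n_f−1 = 4, the allowed l_f values are {4}.
For l_f = 4: m_f ∈ {m_i−1, m_i, m_i+1} ∩ [−4, 4] = {-3, -2, -1} → 3 states.
Total: 3.

3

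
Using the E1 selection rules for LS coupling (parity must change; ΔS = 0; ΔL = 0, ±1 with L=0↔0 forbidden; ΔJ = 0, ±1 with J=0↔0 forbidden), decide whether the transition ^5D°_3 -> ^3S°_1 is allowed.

forbidden

Initial level: S=2, L=2, J=3, parity odd. Final level: S=1, L=0, J=1, parity odd.
Parity must change: odd → odd — fails.
ΔS = 0: S: 2 → 1 — fails.
ΔL = 0, ±1 (not L=0↔0): L: 2 → 0, ΔL = -2 — fails.
ΔJ = 0, ±1 (not J=0↔0): J: 3 → 1, ΔJ = -2 — fails.
Rule(s) violated: parity, ΔS, ΔL, ΔJ.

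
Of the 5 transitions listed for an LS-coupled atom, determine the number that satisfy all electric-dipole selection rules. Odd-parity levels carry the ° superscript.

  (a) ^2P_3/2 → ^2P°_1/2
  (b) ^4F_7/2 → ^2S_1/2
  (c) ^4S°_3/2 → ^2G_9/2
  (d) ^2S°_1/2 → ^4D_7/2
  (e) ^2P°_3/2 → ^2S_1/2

2

(a) allowed
(b) forbidden (parity, ΔS, ΔL, ΔJ fail)
(c) forbidden (ΔS, ΔL, ΔJ fail)
(d) forbidden (ΔS, ΔL, ΔJ fail)
(e) allowed
Total allowed: 2 of 5.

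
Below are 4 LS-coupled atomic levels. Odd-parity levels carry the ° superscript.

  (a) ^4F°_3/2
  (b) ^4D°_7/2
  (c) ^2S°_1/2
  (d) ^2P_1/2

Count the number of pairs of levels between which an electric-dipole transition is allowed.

(a)–(b): forbidden (parity, ΔJ).
(a)–(c): forbidden (parity, ΔS, ΔL).
(a)–(d): forbidden (ΔS, ΔL).
(b)–(c): forbidden (parity, ΔS, ΔL, ΔJ).
(b)–(d): forbidden (ΔS, ΔJ).
(c)–(d): allowed.
Allowed pairs: 1 of 6.

1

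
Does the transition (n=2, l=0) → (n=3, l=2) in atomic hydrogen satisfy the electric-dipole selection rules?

forbidden

l: 0 → 2 (Δl = +2). Δl = ±1 violated.
The transition is electric-dipole forbidden.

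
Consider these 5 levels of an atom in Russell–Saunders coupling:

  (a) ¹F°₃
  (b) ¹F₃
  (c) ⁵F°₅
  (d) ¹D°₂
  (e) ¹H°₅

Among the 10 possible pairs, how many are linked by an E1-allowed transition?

2

(a)–(b): allowed.
(a)–(c): forbidden (parity, ΔS, ΔJ).
(a)–(d): forbidden (parity).
(a)–(e): forbidden (parity, ΔL, ΔJ).
(b)–(c): forbidden (ΔS, ΔJ).
(b)–(d): allowed.
(b)–(e): forbidden (ΔL, ΔJ).
(c)–(d): forbidden (parity, ΔS, ΔJ).
(c)–(e): forbidden (parity, ΔS, ΔL).
(d)–(e): forbidden (parity, ΔL, ΔJ).
Allowed pairs: 2 of 10.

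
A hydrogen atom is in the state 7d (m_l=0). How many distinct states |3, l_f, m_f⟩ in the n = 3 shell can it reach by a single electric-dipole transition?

3

E1 requires Δl = ±1, so l_f ∈ {1, 3}; with 0 ≤ l_f ≤ n_f−1 = 2, the allowed l_f values are {1}.
For l_f = 1: m_f ∈ {m_i−1, m_i, m_i+1} ∩ [−1, 1] = {-1, 0, 1} → 3 states.
Total: 3.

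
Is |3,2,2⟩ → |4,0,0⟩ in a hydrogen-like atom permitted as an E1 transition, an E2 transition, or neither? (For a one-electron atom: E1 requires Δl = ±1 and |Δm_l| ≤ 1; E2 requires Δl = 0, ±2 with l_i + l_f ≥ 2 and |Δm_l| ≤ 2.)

E2

Δl = 0 − 2 = -2; l_i + l_f = 2.
Δm_l = -2.
E1 (Δl = ±1, |Δm_l| ≤ 1): not satisfied.
E2 (Δl = 0,±2, l_i+l_f ≥ 2, |Δm_l| ≤ 2): satisfied.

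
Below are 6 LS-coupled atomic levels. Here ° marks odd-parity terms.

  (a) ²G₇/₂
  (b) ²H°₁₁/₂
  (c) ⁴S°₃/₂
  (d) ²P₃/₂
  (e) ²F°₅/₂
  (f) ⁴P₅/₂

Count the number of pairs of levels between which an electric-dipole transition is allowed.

2

(a)–(b): forbidden (ΔJ).
(a)–(c): forbidden (ΔS, ΔL, ΔJ).
(a)–(d): forbidden (parity, ΔL, ΔJ).
(a)–(e): allowed.
(a)–(f): forbidden (parity, ΔS, ΔL).
(b)–(c): forbidden (parity, ΔS, ΔL, ΔJ).
(b)–(d): forbidden (ΔL, ΔJ).
(b)–(e): forbidden (parity, ΔL, ΔJ).
(b)–(f): forbidden (ΔS, ΔL, ΔJ).
(c)–(d): forbidden (ΔS).
(c)–(e): forbidden (parity, ΔS, ΔL).
(c)–(f): allowed.
(d)–(e): forbidden (ΔL).
(d)–(f): forbidden (parity, ΔS).
(e)–(f): forbidden (ΔS, ΔL).
Allowed pairs: 2 of 15.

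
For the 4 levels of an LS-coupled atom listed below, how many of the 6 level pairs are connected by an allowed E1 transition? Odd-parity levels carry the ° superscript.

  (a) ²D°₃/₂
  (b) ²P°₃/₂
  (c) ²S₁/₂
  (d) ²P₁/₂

(a)–(b): forbidden (parity).
(a)–(c): forbidden (ΔL).
(a)–(d): allowed.
(b)–(c): allowed.
(b)–(d): allowed.
(c)–(d): forbidden (parity).
Allowed pairs: 3 of 6.

3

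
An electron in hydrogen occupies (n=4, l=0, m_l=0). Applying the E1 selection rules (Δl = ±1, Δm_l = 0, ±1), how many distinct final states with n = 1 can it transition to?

E1 requires l_f ∈ {-1, 1}, but neither lies in [0, 0], so no final state is reachable.
Total: 0.

0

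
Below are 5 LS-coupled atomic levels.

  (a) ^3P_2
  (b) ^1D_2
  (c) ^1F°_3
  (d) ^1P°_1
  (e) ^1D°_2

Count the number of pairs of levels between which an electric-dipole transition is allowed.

3

(a)–(b): forbidden (parity, ΔS).
(a)–(c): forbidden (ΔS, ΔL).
(a)–(d): forbidden (ΔS).
(a)–(e): forbidden (ΔS).
(b)–(c): allowed.
(b)–(d): allowed.
(b)–(e): allowed.
(c)–(d): forbidden (parity, ΔL, ΔJ).
(c)–(e): forbidden (parity).
(d)–(e): forbidden (parity).
Allowed pairs: 3 of 10.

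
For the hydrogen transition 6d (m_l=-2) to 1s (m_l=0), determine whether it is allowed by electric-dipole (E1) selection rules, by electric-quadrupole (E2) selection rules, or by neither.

E2

Δl = 0 − 2 = -2; l_i + l_f = 2.
Δm_l = +2.
E1 (Δl = ±1, |Δm_l| ≤ 1): not satisfied.
E2 (Δl = 0,±2, l_i+l_f ≥ 2, |Δm_l| ≤ 2): satisfied.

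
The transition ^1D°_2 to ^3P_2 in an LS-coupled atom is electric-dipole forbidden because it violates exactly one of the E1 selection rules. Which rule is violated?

the ΔS = 0 rule

Parity must change: odd → even — ✓.
ΔS = 0: S: 0 → 1 — ✗.
ΔL = 0, ±1 (not L=0↔0): L: 2 → 1, ΔL = -1 — ✓.
ΔJ = 0, ±1 (not J=0↔0): J: 2 → 2, ΔJ = +0 — ✓.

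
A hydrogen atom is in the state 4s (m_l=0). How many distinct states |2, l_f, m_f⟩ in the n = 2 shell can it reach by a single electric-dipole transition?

3

E1 requires Δl = ±1, so l_f ∈ {-1, 1}; with 0 ≤ l_f ≤ n_f−1 = 1, the allowed l_f values are {1}.
For l_f = 1: m_f ∈ {m_i−1, m_i, m_i+1} ∩ [−1, 1] = {-1, 0, 1} → 3 states.
Total: 3.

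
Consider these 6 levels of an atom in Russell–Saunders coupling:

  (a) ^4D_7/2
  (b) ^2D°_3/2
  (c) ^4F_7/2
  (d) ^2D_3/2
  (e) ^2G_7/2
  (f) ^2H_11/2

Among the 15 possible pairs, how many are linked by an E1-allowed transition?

1

(a)–(b): forbidden (ΔS, ΔJ).
(a)–(c): forbidden (parity).
(a)–(d): forbidden (parity, ΔS, ΔJ).
(a)–(e): forbidden (parity, ΔS, ΔL).
(a)–(f): forbidden (parity, ΔS, ΔL, ΔJ).
(b)–(c): forbidden (ΔS, ΔJ).
(b)–(d): allowed.
(b)–(e): forbidden (ΔL, ΔJ).
(b)–(f): forbidden (ΔL, ΔJ).
(c)–(d): forbidden (parity, ΔS, ΔJ).
(c)–(e): forbidden (parity, ΔS).
(c)–(f): forbidden (parity, ΔS, ΔL, ΔJ).
(d)–(e): forbidden (parity, ΔL, ΔJ).
(d)–(f): forbidden (parity, ΔL, ΔJ).
(e)–(f): forbidden (parity, ΔJ).
Allowed pairs: 1 of 15.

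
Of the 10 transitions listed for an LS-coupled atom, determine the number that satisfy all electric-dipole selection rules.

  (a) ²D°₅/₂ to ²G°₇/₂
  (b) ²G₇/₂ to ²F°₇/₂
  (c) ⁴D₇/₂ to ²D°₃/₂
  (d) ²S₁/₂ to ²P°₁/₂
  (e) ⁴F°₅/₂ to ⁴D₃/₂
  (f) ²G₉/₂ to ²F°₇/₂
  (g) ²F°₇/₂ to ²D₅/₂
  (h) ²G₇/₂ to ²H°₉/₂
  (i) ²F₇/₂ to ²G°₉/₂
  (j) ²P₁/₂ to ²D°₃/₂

(a) forbidden (parity, ΔL fail)
(b) allowed
(c) forbidden (ΔS, ΔJ fail)
(d) allowed
(e) allowed
(f) allowed
(g) allowed
(h) allowed
(i) allowed
(j) allowed
Total allowed: 8 of 10.

8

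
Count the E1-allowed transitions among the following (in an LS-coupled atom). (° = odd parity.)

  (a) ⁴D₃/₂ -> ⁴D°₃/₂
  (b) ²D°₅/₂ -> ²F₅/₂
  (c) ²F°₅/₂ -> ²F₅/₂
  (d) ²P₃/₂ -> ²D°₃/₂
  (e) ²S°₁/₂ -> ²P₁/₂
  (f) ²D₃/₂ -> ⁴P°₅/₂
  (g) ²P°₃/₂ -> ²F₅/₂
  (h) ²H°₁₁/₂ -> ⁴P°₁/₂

(a) allowed
(b) allowed
(c) allowed
(d) allowed
(e) allowed
(f) forbidden (ΔS fails)
(g) forbidden (ΔL fails)
(h) forbidden (parity, ΔS, ΔL, ΔJ fail)
Total allowed: 5 of 8.

5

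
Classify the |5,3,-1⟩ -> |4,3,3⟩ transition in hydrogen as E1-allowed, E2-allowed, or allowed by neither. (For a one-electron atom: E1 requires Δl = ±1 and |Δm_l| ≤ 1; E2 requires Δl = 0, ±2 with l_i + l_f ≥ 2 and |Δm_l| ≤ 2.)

Δl = 3 − 3 = +0; l_i + l_f = 6.
Δm_l = +4.
E1 (Δl = ±1, |Δm_l| ≤ 1): not satisfied.
E2 (Δl = 0,±2, l_i+l_f ≥ 2, |Δm_l| ≤ 2): not satisfied.

neither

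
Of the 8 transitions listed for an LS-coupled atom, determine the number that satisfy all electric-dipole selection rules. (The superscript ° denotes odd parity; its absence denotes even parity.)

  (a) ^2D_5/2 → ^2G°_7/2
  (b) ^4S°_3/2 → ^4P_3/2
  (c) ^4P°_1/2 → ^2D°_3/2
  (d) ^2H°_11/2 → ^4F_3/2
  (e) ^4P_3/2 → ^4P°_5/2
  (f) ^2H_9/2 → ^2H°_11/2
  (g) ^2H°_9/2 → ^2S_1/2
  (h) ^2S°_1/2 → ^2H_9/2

(a) forbidden (ΔL fails)
(b) allowed
(c) forbidden (parity, ΔS fail)
(d) forbidden (ΔS, ΔL, ΔJ fail)
(e) allowed
(f) allowed
(g) forbidden (ΔL, ΔJ fail)
(h) forbidden (ΔL, ΔJ fail)
Total allowed: 3 of 8.

3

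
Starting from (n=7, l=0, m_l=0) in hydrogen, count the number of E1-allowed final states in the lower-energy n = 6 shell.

3

E1 requires Δl = ±1, so l_f ∈ {-1, 1}; with 0 ≤ l_f ≤ n_f−1 = 5, the allowed l_f values are {1}.
For l_f = 1: m_f ∈ {m_i−1, m_i, m_i+1} ∩ [−1, 1] = {-1, 0, 1} → 3 states.
Total: 3.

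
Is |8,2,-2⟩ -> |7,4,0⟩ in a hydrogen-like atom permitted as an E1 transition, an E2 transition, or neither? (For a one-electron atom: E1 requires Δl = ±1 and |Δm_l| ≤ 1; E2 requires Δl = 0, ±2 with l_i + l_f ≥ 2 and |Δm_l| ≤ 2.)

Δl = 4 − 2 = +2; l_i + l_f = 6.
Δm_l = +2.
E1 (Δl = ±1, |Δm_l| ≤ 1): not satisfied.
E2 (Δl = 0,±2, l_i+l_f ≥ 2, |Δm_l| ≤ 2): satisfied.

E2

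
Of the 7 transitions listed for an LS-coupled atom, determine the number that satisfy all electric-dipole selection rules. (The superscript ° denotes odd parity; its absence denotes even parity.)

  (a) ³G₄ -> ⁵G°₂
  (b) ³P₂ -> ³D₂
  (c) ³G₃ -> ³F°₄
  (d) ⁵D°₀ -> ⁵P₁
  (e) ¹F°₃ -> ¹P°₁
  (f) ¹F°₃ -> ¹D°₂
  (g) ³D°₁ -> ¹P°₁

2

(a) forbidden (ΔS, ΔJ fail)
(b) forbidden (parity fails)
(c) allowed
(d) allowed
(e) forbidden (parity, ΔL, ΔJ fail)
(f) forbidden (parity fails)
(g) forbidden (parity, ΔS fail)
Total allowed: 2 of 7.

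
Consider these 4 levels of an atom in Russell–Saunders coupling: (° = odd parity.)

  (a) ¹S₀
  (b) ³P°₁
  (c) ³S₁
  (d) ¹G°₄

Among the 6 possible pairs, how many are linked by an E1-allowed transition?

(a)–(b): forbidden (ΔS).
(a)–(c): forbidden (parity, ΔS, ΔL).
(a)–(d): forbidden (ΔL, ΔJ).
(b)–(c): allowed.
(b)–(d): forbidden (parity, ΔS, ΔL, ΔJ).
(c)–(d): forbidden (ΔS, ΔL, ΔJ).
Allowed pairs: 1 of 6.

1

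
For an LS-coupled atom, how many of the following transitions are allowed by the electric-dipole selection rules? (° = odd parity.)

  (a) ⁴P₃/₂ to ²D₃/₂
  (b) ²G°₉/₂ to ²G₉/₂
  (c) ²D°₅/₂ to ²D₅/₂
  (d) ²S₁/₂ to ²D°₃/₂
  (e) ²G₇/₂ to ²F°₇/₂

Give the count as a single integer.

3

(a) forbidden (parity, ΔS fail)
(b) allowed
(c) allowed
(d) forbidden (ΔL fails)
(e) allowed
Total allowed: 3 of 5.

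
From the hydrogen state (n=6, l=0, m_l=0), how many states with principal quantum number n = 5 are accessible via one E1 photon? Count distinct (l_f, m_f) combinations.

E1 requires Δl = ±1, so l_f ∈ {-1, 1}; with 0 ≤ l_f ≤ n_f−1 = 4, the allowed l_f values are {1}.
For l_f = 1: m_f ∈ {m_i−1, m_i, m_i+1} ∩ [−1, 1] = {-1, 0, 1} → 3 states.
Total: 3.

3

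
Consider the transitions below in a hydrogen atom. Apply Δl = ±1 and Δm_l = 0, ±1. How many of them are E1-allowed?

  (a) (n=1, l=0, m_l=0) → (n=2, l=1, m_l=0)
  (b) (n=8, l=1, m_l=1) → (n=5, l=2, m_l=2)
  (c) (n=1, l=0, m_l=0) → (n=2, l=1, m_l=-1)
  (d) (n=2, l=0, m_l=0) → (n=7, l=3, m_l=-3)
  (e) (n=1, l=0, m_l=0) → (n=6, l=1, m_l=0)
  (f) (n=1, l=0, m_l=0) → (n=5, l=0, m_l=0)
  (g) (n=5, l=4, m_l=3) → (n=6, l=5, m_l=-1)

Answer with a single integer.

4

(a) allowed
(b) allowed
(c) allowed
(d) forbidden — Δl = +3 (E1 requires Δl = ±1); Δm_l = -3 (E1 requires Δm_l = 0, ±1)
(e) allowed
(f) forbidden — Δl = +0 (E1 requires Δl = ±1)
(g) forbidden — Δm_l = -4 (E1 requires Δm_l = 0, ±1)
Total allowed: 4 of 7.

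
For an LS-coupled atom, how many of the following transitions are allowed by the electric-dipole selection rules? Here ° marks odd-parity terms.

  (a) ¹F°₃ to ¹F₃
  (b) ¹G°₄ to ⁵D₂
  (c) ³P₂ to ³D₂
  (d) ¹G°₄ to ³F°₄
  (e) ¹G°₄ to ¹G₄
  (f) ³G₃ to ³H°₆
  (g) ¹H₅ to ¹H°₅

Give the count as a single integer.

(a) allowed
(b) forbidden (ΔS, ΔL, ΔJ fail)
(c) forbidden (parity fails)
(d) forbidden (parity, ΔS fail)
(e) allowed
(f) forbidden (ΔJ fails)
(g) allowed
Total allowed: 3 of 7.

3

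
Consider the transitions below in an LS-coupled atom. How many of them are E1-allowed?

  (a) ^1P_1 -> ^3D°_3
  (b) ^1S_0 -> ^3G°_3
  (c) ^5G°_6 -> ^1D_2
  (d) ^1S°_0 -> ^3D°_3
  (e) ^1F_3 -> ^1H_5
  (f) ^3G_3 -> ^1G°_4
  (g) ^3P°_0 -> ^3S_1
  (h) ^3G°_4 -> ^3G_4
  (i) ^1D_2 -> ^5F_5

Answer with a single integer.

(a) forbidden (ΔS, ΔJ fail)
(b) forbidden (ΔS, ΔL, ΔJ fail)
(c) forbidden (ΔS, ΔL, ΔJ fail)
(d) forbidden (parity, ΔS, ΔL, ΔJ fail)
(e) forbidden (parity, ΔL, ΔJ fail)
(f) forbidden (ΔS fails)
(g) allowed
(h) allowed
(i) forbidden (parity, ΔS, ΔJ fail)
Total allowed: 2 of 9.

2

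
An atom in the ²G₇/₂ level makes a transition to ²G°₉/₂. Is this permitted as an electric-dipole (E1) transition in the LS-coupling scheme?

Reading off the term symbols: S 1/2→1/2, L 4→4, J 7/2→9/2, parity even→odd.
Parity must change: even → odd — satisfied.
ΔS = 0: S: 1/2 → 1/2 — satisfied.
ΔL = 0, ±1 (not L=0↔0): L: 4 → 4, ΔL = +0 — satisfied.
ΔJ = 0, ±1 (not J=0↔0): J: 7/2 → 9/2, ΔJ = +1 — satisfied.
All four E1 rules are satisfied.

allowed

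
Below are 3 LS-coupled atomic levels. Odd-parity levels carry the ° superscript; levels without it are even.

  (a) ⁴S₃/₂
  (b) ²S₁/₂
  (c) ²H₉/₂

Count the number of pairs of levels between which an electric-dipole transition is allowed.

(a)–(b): forbidden (parity, ΔS, ΔL).
(a)–(c): forbidden (parity, ΔS, ΔL, ΔJ).
(b)–(c): forbidden (parity, ΔL, ΔJ).
Allowed pairs: 0 of 3.

0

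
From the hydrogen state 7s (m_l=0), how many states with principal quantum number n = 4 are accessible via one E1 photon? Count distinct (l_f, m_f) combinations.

3

E1 requires Δl = ±1, so l_f ∈ {-1, 1}; with 0 ≤ l_f ≤ n_f−1 = 3, the allowed l_f values are {1}.
For l_f = 1: m_f ∈ {m_i−1, m_i, m_i+1} ∩ [−1, 1] = {-1, 0, 1} → 3 states.
Total: 3.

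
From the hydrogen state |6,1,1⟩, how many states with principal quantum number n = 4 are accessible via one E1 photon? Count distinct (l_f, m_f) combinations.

E1 requires Δl = ±1, so l_f ∈ {0, 2}; with 0 ≤ l_f ≤ n_f−1 = 3, the allowed l_f values are {0, 2}.
For l_f = 0: m_f ∈ {m_i−1, m_i, m_i+1} ∩ [−0, 0] = {0} → 1 state.
For l_f = 2: m_f ∈ {m_i−1, m_i, m_i+1} ∩ [−2, 2] = {0, 1, 2} → 3 states.
Total: 4.

4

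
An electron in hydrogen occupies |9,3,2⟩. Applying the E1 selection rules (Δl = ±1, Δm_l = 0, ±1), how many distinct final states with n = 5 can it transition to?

5

E1 requires Δl = ±1, so l_f ∈ {2, 4}; with 0 ≤ l_f ≤ n_f−1 = 4, the allowed l_f values are {2, 4}.
For l_f = 2: m_f ∈ {m_i−1, m_i, m_i+1} ∩ [−2, 2] = {1, 2} → 2 states.
For l_f = 4: m_f ∈ {m_i−1, m_i, m_i+1} ∩ [−4, 4] = {1, 2, 3} → 3 states.
Total: 5.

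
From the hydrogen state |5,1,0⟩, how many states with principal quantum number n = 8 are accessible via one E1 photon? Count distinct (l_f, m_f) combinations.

E1 requires Δl = ±1, so l_f ∈ {0, 2}; with 0 ≤ l_f ≤ n_f−1 = 7, the allowed l_f values are {0, 2}.
For l_f = 0: m_f ∈ {m_i−1, m_i, m_i+1} ∩ [−0, 0] = {0} → 1 state.
For l_f = 2: m_f ∈ {m_i−1, m_i, m_i+1} ∩ [−2, 2] = {-1, 0, 1} → 3 states.
Total: 4.

4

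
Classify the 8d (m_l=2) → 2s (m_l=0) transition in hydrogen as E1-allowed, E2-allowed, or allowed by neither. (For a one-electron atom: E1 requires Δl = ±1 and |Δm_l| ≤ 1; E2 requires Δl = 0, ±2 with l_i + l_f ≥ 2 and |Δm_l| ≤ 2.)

E2

Δl = 0 − 2 = -2; l_i + l_f = 2.
Δm_l = -2.
E1 (Δl = ±1, |Δm_l| ≤ 1): not satisfied.
E2 (Δl = 0,±2, l_i+l_f ≥ 2, |Δm_l| ≤ 2): satisfied.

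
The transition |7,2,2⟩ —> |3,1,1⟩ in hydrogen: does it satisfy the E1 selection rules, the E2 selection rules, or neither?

E1

Δl = 1 − 2 = -1; l_i + l_f = 3.
Δm_l = -1.
E1 (Δl = ±1, |Δm_l| ≤ 1): satisfied.
E2 (Δl = 0,±2, l_i+l_f ≥ 2, |Δm_l| ≤ 2): not satisfied.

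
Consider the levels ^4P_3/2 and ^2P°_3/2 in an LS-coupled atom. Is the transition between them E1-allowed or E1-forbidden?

forbidden

Reading off the term symbols: S 3/2→1/2, L 1→1, J 3/2→3/2, parity even→odd.
Parity must change: even → odd — satisfied.
ΔS = 0: S: 3/2 → 1/2 — violated.
ΔL = 0, ±1 (not L=0↔0): L: 1 → 1, ΔL = +0 — satisfied.
ΔJ = 0, ±1 (not J=0↔0): J: 3/2 → 3/2, ΔJ = +0 — satisfied.
Rule(s) violated: ΔS.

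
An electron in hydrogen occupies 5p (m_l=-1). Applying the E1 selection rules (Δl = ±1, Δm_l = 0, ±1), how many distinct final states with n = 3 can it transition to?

4

E1 requires Δl = ±1, so l_f ∈ {0, 2}; with 0 ≤ l_f ≤ n_f−1 = 2, the allowed l_f values are {0, 2}.
For l_f = 0: m_f ∈ {m_i−1, m_i, m_i+1} ∩ [−0, 0] = {0} → 1 state.
For l_f = 2: m_f ∈ {m_i−1, m_i, m_i+1} ∩ [−2, 2] = {-2, -1, 0} → 3 states.
Total: 4.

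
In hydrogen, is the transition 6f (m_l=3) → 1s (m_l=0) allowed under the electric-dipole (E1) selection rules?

Δl = 0 − 3 = -3; the E1 rule Δl = ±1 is ✗.
Δm_l = 0 − (3) = -3. E1 requires Δm_l = 0, ±1: ✗.
The transition is electric-dipole forbidden.

forbidden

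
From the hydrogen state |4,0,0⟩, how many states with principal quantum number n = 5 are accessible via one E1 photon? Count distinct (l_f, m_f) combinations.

E1 requires Δl = ±1, so l_f ∈ {-1, 1}; with 0 ≤ l_f ≤ n_f−1 = 4, the allowed l_f values are {1}.
For l_f = 1: m_f ∈ {m_i−1, m_i, m_i+1} ∩ [−1, 1] = {-1, 0, 1} → 3 states.
Total: 3.

3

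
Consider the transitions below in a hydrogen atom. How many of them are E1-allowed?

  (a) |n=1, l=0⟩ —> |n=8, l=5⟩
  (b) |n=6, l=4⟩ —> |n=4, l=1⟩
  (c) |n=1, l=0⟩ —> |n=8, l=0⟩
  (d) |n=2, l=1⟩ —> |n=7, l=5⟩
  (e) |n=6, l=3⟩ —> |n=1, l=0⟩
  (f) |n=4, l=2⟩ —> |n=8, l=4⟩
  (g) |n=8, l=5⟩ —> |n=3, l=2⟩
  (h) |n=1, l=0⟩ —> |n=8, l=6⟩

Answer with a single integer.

0

(a) forbidden — Δl = +5 (E1 requires Δl = ±1)
(b) forbidden — Δl = -3 (E1 requires Δl = ±1)
(c) forbidden — Δl = +0 (E1 requires Δl = ±1)
(d) forbidden — Δl = +4 (E1 requires Δl = ±1)
(e) forbidden — Δl = -3 (E1 requires Δl = ±1)
(f) forbidden — Δl = +2 (E1 requires Δl = ±1)
(g) forbidden — Δl = -3 (E1 requires Δl = ±1)
(h) forbidden — Δl = +6 (E1 requires Δl = ±1)
Total allowed: 0 of 8.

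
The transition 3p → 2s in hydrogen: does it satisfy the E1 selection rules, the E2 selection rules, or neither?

E1

Δl = 0 − 1 = -1; l_i + l_f = 1.
E1 (Δl = ±1): satisfied.
E2 (Δl = 0,±2, l_i+l_f ≥ 2): not satisfied.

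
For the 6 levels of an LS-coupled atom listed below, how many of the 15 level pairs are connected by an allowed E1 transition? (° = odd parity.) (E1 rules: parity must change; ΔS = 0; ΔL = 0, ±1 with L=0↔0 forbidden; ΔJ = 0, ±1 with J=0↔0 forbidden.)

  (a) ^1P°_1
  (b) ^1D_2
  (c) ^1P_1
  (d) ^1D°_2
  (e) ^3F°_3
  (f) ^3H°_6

4

(a)–(b): allowed.
(a)–(c): allowed.
(a)–(d): forbidden (parity).
(a)–(e): forbidden (parity, ΔS, ΔL, ΔJ).
(a)–(f): forbidden (parity, ΔS, ΔL, ΔJ).
(b)–(c): forbidden (parity).
(b)–(d): allowed.
(b)–(e): forbidden (ΔS).
(b)–(f): forbidden (ΔS, ΔL, ΔJ).
(c)–(d): allowed.
(c)–(e): forbidden (ΔS, ΔL, ΔJ).
(c)–(f): forbidden (ΔS, ΔL, ΔJ).
(d)–(e): forbidden (parity, ΔS).
(d)–(f): forbidden (parity, ΔS, ΔL, ΔJ).
(e)–(f): forbidden (parity, ΔL, ΔJ).
Allowed pairs: 4 of 15.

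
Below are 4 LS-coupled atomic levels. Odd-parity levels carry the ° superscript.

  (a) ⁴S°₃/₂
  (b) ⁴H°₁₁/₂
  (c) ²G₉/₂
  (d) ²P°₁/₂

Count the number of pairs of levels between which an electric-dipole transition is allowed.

(a)–(b): forbidden (parity, ΔL, ΔJ).
(a)–(c): forbidden (ΔS, ΔL, ΔJ).
(a)–(d): forbidden (parity, ΔS).
(b)–(c): forbidden (ΔS).
(b)–(d): forbidden (parity, ΔS, ΔL, ΔJ).
(c)–(d): forbidden (ΔL, ΔJ).
Allowed pairs: 0 of 6.

0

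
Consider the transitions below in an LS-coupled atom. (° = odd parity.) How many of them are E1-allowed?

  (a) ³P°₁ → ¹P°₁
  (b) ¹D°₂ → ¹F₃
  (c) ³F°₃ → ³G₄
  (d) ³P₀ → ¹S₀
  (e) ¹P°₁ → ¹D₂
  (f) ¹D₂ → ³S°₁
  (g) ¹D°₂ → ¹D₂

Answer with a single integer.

4

(a) forbidden (parity, ΔS fail)
(b) allowed
(c) allowed
(d) forbidden (parity, ΔS, ΔJ fail)
(e) allowed
(f) forbidden (ΔS, ΔL fail)
(g) allowed
Total allowed: 4 of 7.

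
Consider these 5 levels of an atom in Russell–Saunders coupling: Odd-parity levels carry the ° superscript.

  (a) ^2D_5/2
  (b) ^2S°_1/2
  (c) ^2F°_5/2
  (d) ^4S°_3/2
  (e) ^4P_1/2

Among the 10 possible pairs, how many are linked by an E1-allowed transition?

2

(a)–(b): forbidden (ΔL, ΔJ).
(a)–(c): allowed.
(a)–(d): forbidden (ΔS, ΔL).
(a)–(e): forbidden (parity, ΔS, ΔJ).
(b)–(c): forbidden (parity, ΔL, ΔJ).
(b)–(d): forbidden (parity, ΔS, ΔL).
(b)–(e): forbidden (ΔS).
(c)–(d): forbidden (parity, ΔS, ΔL).
(c)–(e): forbidden (ΔS, ΔL, ΔJ).
(d)–(e): allowed.
Allowed pairs: 2 of 10.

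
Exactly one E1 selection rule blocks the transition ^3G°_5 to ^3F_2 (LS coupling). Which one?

the ΔJ = 0, ±1 rule

Reading off the term symbols: S 1→1, L 4→3, J 5→2, parity odd→even.
Parity must change: odd → even — satisfied.
ΔL = 0, ±1 (not L=0↔0): L: 4 → 3, ΔL = -1 — satisfied.
ΔJ = 0, ±1 (not J=0↔0): J: 5 → 2, ΔJ = -3 — violated.
ΔS = 0: S: 1 → 1 — satisfied.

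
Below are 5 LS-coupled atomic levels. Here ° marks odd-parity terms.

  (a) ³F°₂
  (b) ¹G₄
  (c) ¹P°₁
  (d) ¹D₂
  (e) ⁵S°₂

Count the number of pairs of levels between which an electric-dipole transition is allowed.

(a)–(b): forbidden (ΔS, ΔJ).
(a)–(c): forbidden (parity, ΔS, ΔL).
(a)–(d): forbidden (ΔS).
(a)–(e): forbidden (parity, ΔS, ΔL).
(b)–(c): forbidden (ΔL, ΔJ).
(b)–(d): forbidden (parity, ΔL, ΔJ).
(b)–(e): forbidden (ΔS, ΔL, ΔJ).
(c)–(d): allowed.
(c)–(e): forbidden (parity, ΔS).
(d)–(e): forbidden (ΔS, ΔL).
Allowed pairs: 1 of 10.

1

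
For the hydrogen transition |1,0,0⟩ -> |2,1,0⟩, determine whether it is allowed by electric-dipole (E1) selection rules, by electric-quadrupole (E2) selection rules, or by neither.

Δl = 1 − 0 = +1; l_i + l_f = 1.
Δm_l = +0.
E1 (Δl = ±1, |Δm_l| ≤ 1): satisfied.
E2 (Δl = 0,±2, l_i+l_f ≥ 2, |Δm_l| ≤ 2): not satisfied.

E1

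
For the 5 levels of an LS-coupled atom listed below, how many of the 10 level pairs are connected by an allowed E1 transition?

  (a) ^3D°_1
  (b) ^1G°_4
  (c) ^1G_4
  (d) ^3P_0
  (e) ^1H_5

3

(a)–(b): forbidden (parity, ΔS, ΔL, ΔJ).
(a)–(c): forbidden (ΔS, ΔL, ΔJ).
(a)–(d): allowed.
(a)–(e): forbidden (ΔS, ΔL, ΔJ).
(b)–(c): allowed.
(b)–(d): forbidden (ΔS, ΔL, ΔJ).
(b)–(e): allowed.
(c)–(d): forbidden (parity, ΔS, ΔL, ΔJ).
(c)–(e): forbidden (parity).
(d)–(e): forbidden (parity, ΔS, ΔL, ΔJ).
Allowed pairs: 3 of 10.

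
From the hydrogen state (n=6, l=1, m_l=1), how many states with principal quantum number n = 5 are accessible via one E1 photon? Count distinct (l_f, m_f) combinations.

E1 requires Δl = ±1, so l_f ∈ {0, 2}; with 0 ≤ l_f ≤ n_f−1 = 4, the allowed l_f values are {0, 2}.
For l_f = 0: m_f ∈ {m_i−1, m_i, m_i+1} ∩ [−0, 0] = {0} → 1 state.
For l_f = 2: m_f ∈ {m_i−1, m_i, m_i+1} ∩ [−2, 2] = {0, 1, 2} → 3 states.
Total: 4.

4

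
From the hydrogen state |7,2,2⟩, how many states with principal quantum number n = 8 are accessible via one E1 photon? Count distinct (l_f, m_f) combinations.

4

E1 requires Δl = ±1, so l_f ∈ {1, 3}; with 0 ≤ l_f ≤ n_f−1 = 7, the allowed l_f values are {1, 3}.
For l_f = 1: m_f ∈ {m_i−1, m_i, m_i+1} ∩ [−1, 1] = {1} → 1 state.
For l_f = 3: m_f ∈ {m_i−1, m_i, m_i+1} ∩ [−3, 3] = {1, 2, 3} → 3 states.
Total: 4.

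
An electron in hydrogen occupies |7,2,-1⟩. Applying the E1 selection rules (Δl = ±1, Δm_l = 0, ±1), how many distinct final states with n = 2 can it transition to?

E1 requires Δl = ±1, so l_f ∈ {1, 3}; with 0 ≤ l_f ≤ n_f−1 = 1, the allowed l_f values are {1}.
For l_f = 1: m_f ∈ {m_i−1, m_i, m_i+1} ∩ [−1, 1] = {-1, 0} → 2 states.
Total: 2.

2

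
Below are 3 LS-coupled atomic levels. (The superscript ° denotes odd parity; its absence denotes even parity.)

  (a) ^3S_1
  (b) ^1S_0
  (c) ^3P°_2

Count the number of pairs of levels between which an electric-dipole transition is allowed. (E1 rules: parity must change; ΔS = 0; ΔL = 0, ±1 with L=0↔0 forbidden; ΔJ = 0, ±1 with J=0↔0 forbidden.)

(a)–(b): forbidden (parity, ΔS, ΔL).
(a)–(c): allowed.
(b)–(c): forbidden (ΔS, ΔJ).
Allowed pairs: 1 of 3.

1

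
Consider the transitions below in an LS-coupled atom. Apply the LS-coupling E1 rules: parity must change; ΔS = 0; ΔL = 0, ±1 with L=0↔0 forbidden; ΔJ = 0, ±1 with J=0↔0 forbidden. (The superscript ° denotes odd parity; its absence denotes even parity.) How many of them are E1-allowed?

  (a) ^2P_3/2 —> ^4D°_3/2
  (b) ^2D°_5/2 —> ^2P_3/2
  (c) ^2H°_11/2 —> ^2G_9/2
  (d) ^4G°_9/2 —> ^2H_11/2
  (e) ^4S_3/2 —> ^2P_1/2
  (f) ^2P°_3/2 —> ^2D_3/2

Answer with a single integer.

3

(a) forbidden (ΔS fails)
(b) allowed
(c) allowed
(d) forbidden (ΔS fails)
(e) forbidden (parity, ΔS fail)
(f) allowed
Total allowed: 3 of 6.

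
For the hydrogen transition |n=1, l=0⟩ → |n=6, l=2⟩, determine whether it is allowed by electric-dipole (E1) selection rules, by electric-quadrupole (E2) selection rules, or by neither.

E2

Δl = 2 − 0 = +2; l_i + l_f = 2.
E1 (Δl = ±1): not satisfied.
E2 (Δl = 0,±2, l_i+l_f ≥ 2): satisfied.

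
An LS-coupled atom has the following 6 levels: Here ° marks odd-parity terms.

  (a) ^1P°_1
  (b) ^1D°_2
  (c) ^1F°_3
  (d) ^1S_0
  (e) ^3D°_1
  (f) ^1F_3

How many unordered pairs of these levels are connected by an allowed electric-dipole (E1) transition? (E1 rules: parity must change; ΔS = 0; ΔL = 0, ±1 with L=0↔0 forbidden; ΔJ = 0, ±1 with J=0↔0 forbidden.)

3

(a)–(b): forbidden (parity).
(a)–(c): forbidden (parity, ΔL, ΔJ).
(a)–(d): allowed.
(a)–(e): forbidden (parity, ΔS).
(a)–(f): forbidden (ΔL, ΔJ).
(b)–(c): forbidden (parity).
(b)–(d): forbidden (ΔL, ΔJ).
(b)–(e): forbidden (parity, ΔS).
(b)–(f): allowed.
(c)–(d): forbidden (ΔL, ΔJ).
(c)–(e): forbidden (parity, ΔS, ΔJ).
(c)–(f): allowed.
(d)–(e): forbidden (ΔS, ΔL).
(d)–(f): forbidden (parity, ΔL, ΔJ).
(e)–(f): forbidden (ΔS, ΔJ).
Allowed pairs: 3 of 15.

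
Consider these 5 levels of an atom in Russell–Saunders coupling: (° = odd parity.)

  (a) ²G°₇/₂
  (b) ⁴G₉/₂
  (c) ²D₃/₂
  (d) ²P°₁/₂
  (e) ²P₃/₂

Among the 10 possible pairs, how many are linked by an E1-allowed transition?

(a)–(b): forbidden (ΔS).
(a)–(c): forbidden (ΔL, ΔJ).
(a)–(d): forbidden (parity, ΔL, ΔJ).
(a)–(e): forbidden (ΔL, ΔJ).
(b)–(c): forbidden (parity, ΔS, ΔL, ΔJ).
(b)–(d): forbidden (ΔS, ΔL, ΔJ).
(b)–(e): forbidden (parity, ΔS, ΔL, ΔJ).
(c)–(d): allowed.
(c)–(e): forbidden (parity).
(d)–(e): allowed.
Allowed pairs: 2 of 10.

2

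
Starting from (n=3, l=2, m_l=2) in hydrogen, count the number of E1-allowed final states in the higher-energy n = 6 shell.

4

E1 requires Δl = ±1, so l_f ∈ {1, 3}; with 0 ≤ l_f ≤ n_f−1 = 5, the allowed l_f values are {1, 3}.
For l_f = 1: m_f ∈ {m_i−1, m_i, m_i+1} ∩ [−1, 1] = {1} → 1 state.
For l_f = 3: m_f ∈ {m_i−1, m_i, m_i+1} ∩ [−3, 3] = {1, 2, 3} → 3 states.
Total: 4.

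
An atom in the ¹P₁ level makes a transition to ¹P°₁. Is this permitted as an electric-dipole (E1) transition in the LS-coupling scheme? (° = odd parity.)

Parity must change: even → odd — ok.
ΔS = 0: S: 0 → 0 — ok.
ΔL = 0, ±1 (not L=0↔0): L: 1 → 1, ΔL = +0 — ok.
ΔJ = 0, ±1 (not J=0↔0): J: 1 → 1, ΔJ = +0 — ok.
All four E1 rules are satisfied.

allowed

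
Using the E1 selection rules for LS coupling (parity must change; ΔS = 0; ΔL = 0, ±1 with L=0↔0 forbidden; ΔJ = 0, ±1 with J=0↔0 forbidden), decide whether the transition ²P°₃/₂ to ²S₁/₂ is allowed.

Parity must change: odd → even — ok.
ΔS = 0: S: 1/2 → 1/2 — ok.
ΔL = 0, ±1 (not L=0↔0): L: 1 → 0, ΔL = -1 — ok.
ΔJ = 0, ±1 (not J=0↔0): J: 3/2 → 1/2, ΔJ = -1 — ok.
All four E1 rules are satisfied.

allowed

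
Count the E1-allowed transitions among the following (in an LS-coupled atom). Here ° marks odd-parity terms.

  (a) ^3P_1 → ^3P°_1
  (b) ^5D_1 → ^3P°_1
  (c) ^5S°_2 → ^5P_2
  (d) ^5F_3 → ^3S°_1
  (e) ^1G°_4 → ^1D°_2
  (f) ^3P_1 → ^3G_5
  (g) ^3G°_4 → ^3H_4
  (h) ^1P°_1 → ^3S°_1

(a) allowed
(b) forbidden (ΔS fails)
(c) allowed
(d) forbidden (ΔS, ΔL, ΔJ fail)
(e) forbidden (parity, ΔL, ΔJ fail)
(f) forbidden (parity, ΔL, ΔJ fail)
(g) allowed
(h) forbidden (parity, ΔS fail)
Total allowed: 3 of 8.

3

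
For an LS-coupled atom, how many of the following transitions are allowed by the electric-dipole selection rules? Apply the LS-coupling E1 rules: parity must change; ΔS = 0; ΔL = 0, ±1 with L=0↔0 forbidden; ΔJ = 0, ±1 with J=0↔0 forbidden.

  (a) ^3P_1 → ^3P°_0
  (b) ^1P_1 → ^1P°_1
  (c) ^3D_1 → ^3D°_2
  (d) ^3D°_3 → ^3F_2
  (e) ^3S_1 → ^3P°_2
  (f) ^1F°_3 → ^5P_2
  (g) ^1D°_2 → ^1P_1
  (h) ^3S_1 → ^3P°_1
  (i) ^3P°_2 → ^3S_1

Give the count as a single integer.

8

(a) allowed
(b) allowed
(c) allowed
(d) allowed
(e) allowed
(f) forbidden (ΔS, ΔL fail)
(g) allowed
(h) allowed
(i) allowed
Total allowed: 8 of 9.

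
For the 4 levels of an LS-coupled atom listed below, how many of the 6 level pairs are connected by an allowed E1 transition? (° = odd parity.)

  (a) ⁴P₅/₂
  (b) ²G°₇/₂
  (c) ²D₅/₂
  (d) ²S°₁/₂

(a)–(b): forbidden (ΔS, ΔL).
(a)–(c): forbidden (parity, ΔS).
(a)–(d): forbidden (ΔS, ΔJ).
(b)–(c): forbidden (ΔL).
(b)–(d): forbidden (parity, ΔL, ΔJ).
(c)–(d): forbidden (ΔL, ΔJ).
Allowed pairs: 0 of 6.

0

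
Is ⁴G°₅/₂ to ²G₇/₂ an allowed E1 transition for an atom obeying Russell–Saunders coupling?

ΔL = 0, ±1 (not L=0↔0): L: 4 → 4, ΔL = +0 — passes.
ΔJ = 0, ±1 (not J=0↔0): J: 5/2 → 7/2, ΔJ = +1 — passes.
Parity must change: odd → even — passes.
ΔS = 0: S: 3/2 → 1/2 — fails.
Rule(s) violated: ΔS.

forbidden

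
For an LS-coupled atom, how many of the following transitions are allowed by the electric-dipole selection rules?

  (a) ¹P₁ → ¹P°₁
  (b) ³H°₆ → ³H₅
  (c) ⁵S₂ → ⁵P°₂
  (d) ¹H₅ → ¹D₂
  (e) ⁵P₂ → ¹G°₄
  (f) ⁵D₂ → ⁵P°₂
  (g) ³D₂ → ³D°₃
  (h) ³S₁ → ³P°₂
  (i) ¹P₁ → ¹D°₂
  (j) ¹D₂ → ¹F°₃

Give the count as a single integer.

(a) allowed
(b) allowed
(c) allowed
(d) forbidden (parity, ΔL, ΔJ fail)
(e) forbidden (ΔS, ΔL, ΔJ fail)
(f) allowed
(g) allowed
(h) allowed
(i) allowed
(j) allowed
Total allowed: 8 of 10.

8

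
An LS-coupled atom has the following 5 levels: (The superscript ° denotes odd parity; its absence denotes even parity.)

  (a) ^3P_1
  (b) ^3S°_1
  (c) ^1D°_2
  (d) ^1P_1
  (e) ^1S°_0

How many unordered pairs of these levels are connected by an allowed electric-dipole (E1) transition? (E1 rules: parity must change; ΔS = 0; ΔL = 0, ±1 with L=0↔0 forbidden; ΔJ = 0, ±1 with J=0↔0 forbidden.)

(a)–(b): allowed.
(a)–(c): forbidden (ΔS).
(a)–(d): forbidden (parity, ΔS).
(a)–(e): forbidden (ΔS).
(b)–(c): forbidden (parity, ΔS, ΔL).
(b)–(d): forbidden (ΔS).
(b)–(e): forbidden (parity, ΔS, ΔL).
(c)–(d): allowed.
(c)–(e): forbidden (parity, ΔL, ΔJ).
(d)–(e): allowed.
Allowed pairs: 3 of 10.

3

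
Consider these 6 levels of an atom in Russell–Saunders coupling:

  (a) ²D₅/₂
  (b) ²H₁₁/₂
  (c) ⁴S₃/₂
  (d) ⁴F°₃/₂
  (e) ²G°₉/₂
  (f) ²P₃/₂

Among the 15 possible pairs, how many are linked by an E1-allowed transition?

1

(a)–(b): forbidden (parity, ΔL, ΔJ).
(a)–(c): forbidden (parity, ΔS, ΔL).
(a)–(d): forbidden (ΔS).
(a)–(e): forbidden (ΔL, ΔJ).
(a)–(f): forbidden (parity).
(b)–(c): forbidden (parity, ΔS, ΔL, ΔJ).
(b)–(d): forbidden (ΔS, ΔL, ΔJ).
(b)–(e): allowed.
(b)–(f): forbidden (parity, ΔL, ΔJ).
(c)–(d): forbidden (ΔL).
(c)–(e): forbidden (ΔS, ΔL, ΔJ).
(c)–(f): forbidden (parity, ΔS).
(d)–(e): forbidden (parity, ΔS, ΔJ).
(d)–(f): forbidden (ΔS, ΔL).
(e)–(f): forbidden (ΔL, ΔJ).
Allowed pairs: 1 of 15.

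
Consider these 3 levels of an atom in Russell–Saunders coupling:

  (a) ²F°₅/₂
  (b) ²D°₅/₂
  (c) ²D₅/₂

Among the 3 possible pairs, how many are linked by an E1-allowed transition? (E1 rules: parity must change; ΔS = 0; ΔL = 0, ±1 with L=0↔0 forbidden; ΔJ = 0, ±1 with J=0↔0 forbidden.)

(a)–(b): forbidden (parity).
(a)–(c): allowed.
(b)–(c): allowed.
Allowed pairs: 2 of 3.

2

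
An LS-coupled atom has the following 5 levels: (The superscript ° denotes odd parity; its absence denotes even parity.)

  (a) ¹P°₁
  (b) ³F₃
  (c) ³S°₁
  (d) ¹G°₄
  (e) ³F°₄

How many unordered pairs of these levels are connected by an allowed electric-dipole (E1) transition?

(a)–(b): forbidden (ΔS, ΔL, ΔJ).
(a)–(c): forbidden (parity, ΔS).
(a)–(d): forbidden (parity, ΔL, ΔJ).
(a)–(e): forbidden (parity, ΔS, ΔL, ΔJ).
(b)–(c): forbidden (ΔL, ΔJ).
(b)–(d): forbidden (ΔS).
(b)–(e): allowed.
(c)–(d): forbidden (parity, ΔS, ΔL, ΔJ).
(c)–(e): forbidden (parity, ΔL, ΔJ).
(d)–(e): forbidden (parity, ΔS).
Allowed pairs: 1 of 10.

1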